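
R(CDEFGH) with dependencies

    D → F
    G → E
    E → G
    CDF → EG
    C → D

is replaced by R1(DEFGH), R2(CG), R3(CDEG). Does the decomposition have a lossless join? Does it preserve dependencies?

Lossless test (chase): Rows 1 and 3 agree on D; apply D→F and equate their F entries. Rows 1 and 2 agree on G; apply G→E and equate their E entries. Rows 2 and 3 agree on C; apply C→D and equate their D entries. Rows 1 and 2 agree on D; apply D→F and equate their F entries. No row becomes fully distinguished — the join is lossy.
Dependency preservation: CDF → EG is not contained in any single fragment, but the restricted closure of its left-hand side across the fragments still reaches the right-hand side; the remaining FDs each lie inside some fragment. All dependencies are preserved.

lossy but dependency-preserving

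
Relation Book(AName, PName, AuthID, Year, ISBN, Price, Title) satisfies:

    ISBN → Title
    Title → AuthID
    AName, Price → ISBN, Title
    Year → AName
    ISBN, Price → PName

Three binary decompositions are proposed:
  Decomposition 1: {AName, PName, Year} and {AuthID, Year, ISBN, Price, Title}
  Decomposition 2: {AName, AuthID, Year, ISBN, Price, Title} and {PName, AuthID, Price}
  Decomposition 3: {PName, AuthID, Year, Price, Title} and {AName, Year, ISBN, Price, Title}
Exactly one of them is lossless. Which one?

Decomposition 1: common = {Year}, closure = {AName, Year} → lossy.
Decomposition 2: common = {AuthID, Price}, closure = {AuthID, Price} → lossy.
Decomposition 3: common = {Year, Price, Title}, closure = {AName, PName, AuthID, Year, ISBN, Price, Title} → lossless.

Decomposition 3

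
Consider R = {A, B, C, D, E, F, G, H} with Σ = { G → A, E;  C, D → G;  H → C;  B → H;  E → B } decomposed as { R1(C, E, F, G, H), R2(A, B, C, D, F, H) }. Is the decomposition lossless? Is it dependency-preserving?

lossy and not dependency-preserving

Lossless test: (C, F, H)⁺ = {C, F, H}, which is a superkey of neither fragment — lossy.
Dependency preservation: the restricted closure of {G} across the fragments never reaches {A, E}, so G → A, E cannot be enforced without a join — not preserved.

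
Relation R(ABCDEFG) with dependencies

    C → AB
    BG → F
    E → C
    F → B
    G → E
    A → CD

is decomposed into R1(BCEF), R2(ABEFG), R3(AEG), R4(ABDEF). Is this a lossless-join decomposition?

Chase test. Columns are ABCDEFG; row i has aⱼ where attribute j ∈ Ri, else bᵢⱼ.
Initial tableau (one row per fragment):
  row 1: b11 a2 a3 b14 a5 a6 b17
  row 2: a1 a2 b23 b24 a5 a6 a7
  row 3: a1 b32 b33 b34 a5 b36 a7
  row 4: a1 a2 b43 a4 a5 a6 b47
Rows 1 and 2 agree on E; apply E→C and equate their C entries.
Rows 1 and 3 agree on E; apply E→C and equate their C entries.
Rows 1 and 4 agree on E; apply E→C and equate their C entries.
Rows 2 and 3 agree on A; apply A→CD and equate their CD entries.
Rows 2 and 4 agree on A; apply A→CD and equate their CD entries.
Rows 1 and 2 agree on C; apply C→AB and equate their AB entries.
Rows 1 and 3 agree on C; apply C→AB and equate their AB entries.
Rows 2 and 3 agree on BG; apply BG→F and equate their F entries.
Rows 1 and 2 agree on A; apply A→CD and equate their CD entries.
Row 2 is now all distinguished symbols — the join is lossless.

Yes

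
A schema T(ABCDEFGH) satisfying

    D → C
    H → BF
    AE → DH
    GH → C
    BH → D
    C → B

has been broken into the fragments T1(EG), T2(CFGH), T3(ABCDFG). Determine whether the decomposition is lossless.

Chase test. Columns are ABCDEFGH; row i has aⱼ where attribute j ∈ Ti, else bᵢⱼ.
Initial tableau (one row per fragment):
  row 1: b11 b12 b13 b14 a5 b16 a7 b18
  row 2: b21 b22 a3 b24 b25 a6 a7 a8
  row 3: a1 a2 a3 a4 b35 a6 a7 b38
Rows 2 and 3 agree on C; apply C→B and equate their B entries.
No row becomes fully distinguished — the join is lossy.

No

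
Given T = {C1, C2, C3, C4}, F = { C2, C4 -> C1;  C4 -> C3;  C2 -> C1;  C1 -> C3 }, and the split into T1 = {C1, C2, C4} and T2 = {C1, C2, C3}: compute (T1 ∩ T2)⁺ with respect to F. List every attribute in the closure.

C1, C2, C3

T1 ∩ T2 = {C1, C2}.
C1 → C3 applies, adding C3
Closure: {C1, C2, C3}.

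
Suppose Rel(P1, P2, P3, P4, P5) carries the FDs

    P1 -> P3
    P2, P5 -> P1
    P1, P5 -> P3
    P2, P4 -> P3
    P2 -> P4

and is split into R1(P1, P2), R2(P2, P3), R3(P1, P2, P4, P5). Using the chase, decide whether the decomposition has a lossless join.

Yes

Chase test. Columns are P1, P2, P3, P4, P5; row i has aⱼ where attribute j ∈ Ri, else bᵢⱼ.
Initial tableau (one row per fragment):
  row 1: a1 a2 b13 b14 b15
  row 2: b21 a2 a3 b24 b25
  row 3: a1 a2 b33 a4 a5
Rows 1 and 3 agree on P1; apply P1→P3 and equate their P3 entries.
Rows 1 and 2 agree on P2; apply P2→P4 and equate their P4 entries.
Rows 1 and 3 agree on P2; apply P2→P4 and equate their P4 entries.
Rows 1 and 2 agree on P2, P4; apply P2, P4→P3 and equate their P3 entries.
Row 3 is now all distinguished symbols — the join is lossless.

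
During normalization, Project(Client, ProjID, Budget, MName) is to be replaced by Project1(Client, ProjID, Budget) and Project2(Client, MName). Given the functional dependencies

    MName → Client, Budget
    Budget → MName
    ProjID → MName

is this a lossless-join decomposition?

No

Common attributes: Project1 ∩ Project2 = {Client}.
No dependency enlarges {Client}, so (Client)⁺ = {Client}.
The closure contains neither all of Project1 = {Client, ProjID, Budget} nor all of Project2 = {Client, MName}, so the common attributes are not a superkey of either fragment. The join is lossy.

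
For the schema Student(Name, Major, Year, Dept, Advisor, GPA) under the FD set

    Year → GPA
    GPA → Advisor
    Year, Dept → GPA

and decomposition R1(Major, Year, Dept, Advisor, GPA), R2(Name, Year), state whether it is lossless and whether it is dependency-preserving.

lossy but dependency-preserving

Lossless test: (Year)⁺ = {Year, Advisor, GPA}, which is a superkey of neither fragment — lossy.
Dependency preservation: every FD's attributes lie within a single fragment, so each can be enforced locally — preserved.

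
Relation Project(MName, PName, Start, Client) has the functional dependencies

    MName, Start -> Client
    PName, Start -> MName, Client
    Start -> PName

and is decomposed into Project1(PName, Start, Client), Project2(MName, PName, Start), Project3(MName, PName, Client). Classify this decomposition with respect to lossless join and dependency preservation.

Lossless test (chase): Rows 1 and 2 agree on PName, Start; apply PName, Start→MName, Client and equate their MName, Client entries. Row 1 is now all distinguished symbols — the join is lossless.
Dependency preservation: MName, Start → Client; PName, Start → MName, Client are not contained in any single fragment, but the restricted closure of each left-hand side across the fragments still reaches the right-hand side; the remaining FDs each lie inside some fragment. All dependencies are preserved.

lossless and dependency-preserving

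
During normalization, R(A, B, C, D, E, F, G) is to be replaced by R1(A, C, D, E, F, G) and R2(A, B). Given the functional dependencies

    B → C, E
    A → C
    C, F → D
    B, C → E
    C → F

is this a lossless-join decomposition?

Common attributes: R1 ∩ R2 = {A}.
Closure of {A}: A → C applies, adding C; C → F applies, adding F; C, F → D applies, adding D. So (A)⁺ = {A, C, D, F}.
The closure contains neither all of R1 = {A, C, D, E, F, G} nor all of R2 = {A, B}, so the common attributes are not a superkey of either fragment. The join is lossy.

No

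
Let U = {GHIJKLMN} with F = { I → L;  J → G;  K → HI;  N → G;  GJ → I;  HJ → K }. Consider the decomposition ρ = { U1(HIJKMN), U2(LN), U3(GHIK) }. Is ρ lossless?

No

Chase test. Columns are GHIJKLMN; row i has aⱼ where attribute j ∈ Ui, else bᵢⱼ.
Initial tableau (one row per fragment):
  row 1: b11 a2 a3 a4 a5 b16 a7 a8
  row 2: b21 b22 b23 b24 b25 a6 b27 a8
  row 3: a1 a2 a3 b34 a5 b36 b37 b38
Rows 1 and 3 agree on I; apply I→L and equate their L entries.
Rows 1 and 2 agree on N; apply N→G and equate their G entries.
No row becomes fully distinguished — the join is lossy.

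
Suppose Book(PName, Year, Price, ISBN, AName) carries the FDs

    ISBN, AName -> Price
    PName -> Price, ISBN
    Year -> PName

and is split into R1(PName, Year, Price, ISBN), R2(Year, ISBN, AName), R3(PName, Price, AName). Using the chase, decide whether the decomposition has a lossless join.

Chase test. Columns are PName, Year, Price, ISBN, AName; row i has aⱼ where attribute j ∈ Ri, else bᵢⱼ.
Initial tableau (one row per fragment):
  row 1: a1 a2 a3 a4 b15
  row 2: b21 a2 b23 a4 a5
  row 3: a1 b32 a3 b34 a5
Rows 1 and 3 agree on PName; apply PName→Price, ISBN and equate their Price, ISBN entries.
Rows 1 and 2 agree on Year; apply Year→PName and equate their PName entries.
Rows 2 and 3 agree on ISBN, AName; apply ISBN, AName→Price and equate their Price entries.
Row 2 is now all distinguished symbols — the join is lossless.

Yes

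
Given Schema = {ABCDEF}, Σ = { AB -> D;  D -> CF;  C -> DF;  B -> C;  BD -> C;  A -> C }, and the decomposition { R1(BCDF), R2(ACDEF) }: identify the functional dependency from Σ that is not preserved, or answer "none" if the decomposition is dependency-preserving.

none

AB → D: restricted closure across fragments reaches D.
D → CF lies within R1.
C → DF lies within R1.
B → C lies within R1.
BD → C lies within R1.
A → C lies within R2.
Every dependency is enforceable on the fragments, so the decomposition is dependency-preserving.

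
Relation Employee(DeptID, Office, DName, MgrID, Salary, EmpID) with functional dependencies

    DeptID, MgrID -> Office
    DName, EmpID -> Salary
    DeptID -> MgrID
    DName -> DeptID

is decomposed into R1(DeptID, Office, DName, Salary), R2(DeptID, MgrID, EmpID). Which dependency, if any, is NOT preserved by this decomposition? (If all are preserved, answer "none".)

DName, EmpID -> Salary

Check DName, EmpID → Salary: no single fragment contains all of {DName, Salary, EmpID}, and the restricted closure of {DName, EmpID} across the fragments never reaches {Salary}.
DeptID, MgrID → Office is preserved.
DeptID → MgrID is preserved.
DName → DeptID is preserved.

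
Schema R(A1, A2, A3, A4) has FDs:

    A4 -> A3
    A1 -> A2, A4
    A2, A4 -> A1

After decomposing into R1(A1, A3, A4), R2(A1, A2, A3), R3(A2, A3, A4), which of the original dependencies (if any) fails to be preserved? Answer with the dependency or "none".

Check A2, A4 → A1: no single fragment contains all of {A1, A2, A4}, and the restricted closure of {A2, A4} across the fragments never reaches {A1}.
A4 → A3 is preserved.
A1 → A2, A4 is preserved.

A2, A4 -> A1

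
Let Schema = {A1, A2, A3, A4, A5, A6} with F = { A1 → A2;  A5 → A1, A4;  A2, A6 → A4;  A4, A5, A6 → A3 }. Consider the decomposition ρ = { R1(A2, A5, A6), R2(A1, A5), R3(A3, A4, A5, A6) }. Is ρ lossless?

Yes

Chase test. Columns are A1, A2, A3, A4, A5, A6; row i has aⱼ where attribute j ∈ Ri, else bᵢⱼ.
Initial tableau (one row per fragment):
  row 1: b11 a2 b13 b14 a5 a6
  row 2: a1 b22 b23 b24 a5 b26
  row 3: b31 b32 a3 a4 a5 a6
Rows 1 and 2 agree on A5; apply A5→A1, A4 and equate their A1, A4 entries.
Rows 1 and 3 agree on A5; apply A5→A1, A4 and equate their A1, A4 entries.
Rows 1 and 3 agree on A4, A5, A6; apply A4, A5, A6→A3 and equate their A3 entries.
Rows 1 and 2 agree on A1; apply A1→A2 and equate their A2 entries.
Rows 1 and 3 agree on A1; apply A1→A2 and equate their A2 entries.
Row 1 is now all distinguished symbols — the join is lossless.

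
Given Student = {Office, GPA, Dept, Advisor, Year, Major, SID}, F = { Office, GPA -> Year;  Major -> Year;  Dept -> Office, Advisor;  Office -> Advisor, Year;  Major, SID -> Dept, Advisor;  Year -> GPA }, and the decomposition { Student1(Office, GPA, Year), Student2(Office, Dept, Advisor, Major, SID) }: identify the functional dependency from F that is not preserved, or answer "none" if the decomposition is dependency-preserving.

Check Major → Year: no single fragment contains all of {Year, Major}, and the restricted closure of {Major} across the fragments never reaches {Year}.
Office, GPA → Year is preserved.
Dept → Office, Advisor is preserved.
Office → Advisor, Year is preserved.
Major, SID → Dept, Advisor is preserved.
Year → GPA is preserved.

Major -> Year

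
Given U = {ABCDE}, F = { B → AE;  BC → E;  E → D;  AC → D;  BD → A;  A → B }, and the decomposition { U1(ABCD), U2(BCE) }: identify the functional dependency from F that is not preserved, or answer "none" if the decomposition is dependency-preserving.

Check E → D: no single fragment contains all of {DE}, and the restricted closure of {E} across the fragments never reaches {D}.
B → AE is preserved.
BC → E is preserved.
AC → D is preserved.
BD → A is preserved.
A → B is preserved.

E → D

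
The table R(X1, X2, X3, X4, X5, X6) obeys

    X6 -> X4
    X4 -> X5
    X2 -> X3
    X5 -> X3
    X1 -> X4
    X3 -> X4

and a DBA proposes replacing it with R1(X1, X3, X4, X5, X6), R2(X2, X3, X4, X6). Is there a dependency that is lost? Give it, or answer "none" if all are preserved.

X6 → X4 lies within R1.
X4 → X5 lies within R1.
X2 → X3 lies within R2.
X5 → X3 lies within R1.
X1 → X4 lies within R1.
X3 → X4 lies within R1.
Every dependency is enforceable on the fragments, so the decomposition is dependency-preserving.

none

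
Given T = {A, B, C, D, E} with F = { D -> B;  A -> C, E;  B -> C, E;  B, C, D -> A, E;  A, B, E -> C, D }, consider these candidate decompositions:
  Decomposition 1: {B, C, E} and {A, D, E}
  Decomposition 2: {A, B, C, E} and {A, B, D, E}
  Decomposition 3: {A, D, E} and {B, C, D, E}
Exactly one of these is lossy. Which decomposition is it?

Decomposition 1

Decomposition 1: common = {E}, closure = {E} → lossy.
Decomposition 2: common = {A, B, E}, closure = {A, B, C, D, E} → lossless.
Decomposition 3: common = {D, E}, closure = {A, B, C, D, E} → lossless.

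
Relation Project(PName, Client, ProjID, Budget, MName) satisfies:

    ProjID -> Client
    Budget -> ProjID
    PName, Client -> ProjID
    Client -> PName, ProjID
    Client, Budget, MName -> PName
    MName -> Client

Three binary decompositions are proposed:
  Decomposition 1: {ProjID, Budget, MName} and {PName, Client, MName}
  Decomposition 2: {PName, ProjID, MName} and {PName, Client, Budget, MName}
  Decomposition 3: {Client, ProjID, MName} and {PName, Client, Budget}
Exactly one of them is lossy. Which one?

Decomposition 3

Decomposition 1: common = {MName}, closure = {PName, Client, ProjID, MName} → lossless.
Decomposition 2: common = {PName, MName}, closure = {PName, Client, ProjID, MName} → lossless.
Decomposition 3: common = {Client}, closure = {PName, Client, ProjID} → lossy.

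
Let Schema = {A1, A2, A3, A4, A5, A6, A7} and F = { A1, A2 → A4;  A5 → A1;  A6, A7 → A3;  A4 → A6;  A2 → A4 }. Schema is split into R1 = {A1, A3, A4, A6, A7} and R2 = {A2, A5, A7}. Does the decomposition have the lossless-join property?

No

Common attributes: R1 ∩ R2 = {A7}.
No dependency enlarges {A7}, so (A7)⁺ = {A7}.
The closure contains neither all of R1 = {A1, A3, A4, A6, A7} nor all of R2 = {A2, A5, A7}, so the common attributes are not a superkey of either fragment. The join is lossy.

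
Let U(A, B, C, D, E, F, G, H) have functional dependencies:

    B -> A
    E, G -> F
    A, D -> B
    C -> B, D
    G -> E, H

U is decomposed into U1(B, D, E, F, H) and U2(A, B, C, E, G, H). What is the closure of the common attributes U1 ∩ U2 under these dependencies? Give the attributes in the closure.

U1 ∩ U2 = {B, E, H}.
B → A applies, adding A
Closure: {A, B, E, H}.

A, B, E, H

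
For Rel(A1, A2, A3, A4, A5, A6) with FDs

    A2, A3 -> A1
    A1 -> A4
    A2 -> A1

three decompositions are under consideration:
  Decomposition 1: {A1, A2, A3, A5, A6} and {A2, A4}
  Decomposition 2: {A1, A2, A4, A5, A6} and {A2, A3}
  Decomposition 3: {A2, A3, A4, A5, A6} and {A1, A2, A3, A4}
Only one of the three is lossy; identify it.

Decomposition 1: common = {A2}, closure = {A1, A2, A4} → lossless.
Decomposition 2: common = {A2}, closure = {A1, A2, A4} → lossy.
Decomposition 3: common = {A2, A3, A4}, closure = {A1, A2, A3, A4} → lossless.

Decomposition 2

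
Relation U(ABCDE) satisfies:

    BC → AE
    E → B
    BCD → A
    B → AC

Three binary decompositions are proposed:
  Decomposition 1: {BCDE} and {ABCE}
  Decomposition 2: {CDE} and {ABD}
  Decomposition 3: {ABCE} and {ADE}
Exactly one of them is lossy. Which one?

Decomposition 1: common = {BCE}, closure = {ABCE} → lossless.
Decomposition 2: common = {D}, closure = {D} → lossy.
Decomposition 3: common = {AE}, closure = {ABCE} → lossless.

Decomposition 2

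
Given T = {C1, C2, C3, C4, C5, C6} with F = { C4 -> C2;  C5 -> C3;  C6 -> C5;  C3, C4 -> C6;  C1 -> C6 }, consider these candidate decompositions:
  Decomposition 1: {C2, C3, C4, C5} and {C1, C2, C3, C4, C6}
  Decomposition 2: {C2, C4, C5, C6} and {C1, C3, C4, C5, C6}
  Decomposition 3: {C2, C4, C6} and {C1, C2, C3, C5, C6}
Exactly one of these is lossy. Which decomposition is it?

Decomposition 3

Decomposition 1: common = {C2, C3, C4}, closure = {C2, C3, C4, C5, C6} → lossless.
Decomposition 2: common = {C4, C5, C6}, closure = {C2, C3, C4, C5, C6} → lossless.
Decomposition 3: common = {C2, C6}, closure = {C2, C3, C5, C6} → lossy.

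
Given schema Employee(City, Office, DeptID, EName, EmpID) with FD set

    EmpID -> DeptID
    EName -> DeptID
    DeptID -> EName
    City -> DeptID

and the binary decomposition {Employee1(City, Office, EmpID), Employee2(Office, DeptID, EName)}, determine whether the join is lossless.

Common attributes: Employee1 ∩ Employee2 = {Office}.
No dependency enlarges {Office}, so (Office)⁺ = {Office}.
The closure contains neither all of Employee1 = {City, Office, EmpID} nor all of Employee2 = {Office, DeptID, EName}, so the common attributes are not a superkey of either fragment. The join is lossy.

No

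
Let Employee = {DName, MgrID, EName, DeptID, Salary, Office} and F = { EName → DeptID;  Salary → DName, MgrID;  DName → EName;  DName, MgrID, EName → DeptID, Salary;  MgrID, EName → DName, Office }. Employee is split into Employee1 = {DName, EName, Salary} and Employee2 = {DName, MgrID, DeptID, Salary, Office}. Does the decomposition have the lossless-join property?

Yes

Common attributes: Employee1 ∩ Employee2 = {DName, Salary}.
Closure of {DName, Salary}: Salary → DName, MgrID applies, adding MgrID; DName → EName applies, adding EName; DName, MgrID, EName → DeptID, Salary applies, adding DeptID; MgrID, EName → DName, Office applies, adding Office. So (DName, Salary)⁺ = {DName, MgrID, EName, DeptID, Salary, Office}.
This closure contains every attribute of Employee1, so Employee1 ∩ Employee2 → Employee1. The join is lossless.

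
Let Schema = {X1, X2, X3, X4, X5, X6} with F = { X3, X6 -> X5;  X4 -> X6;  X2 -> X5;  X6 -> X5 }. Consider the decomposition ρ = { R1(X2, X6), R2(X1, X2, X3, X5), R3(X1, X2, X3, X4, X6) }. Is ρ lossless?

Chase test. Columns are X1, X2, X3, X4, X5, X6; row i has aⱼ where attribute j ∈ Ri, else bᵢⱼ.
Initial tableau (one row per fragment):
  row 1: b11 a2 b13 b14 b15 a6
  row 2: a1 a2 a3 b24 a5 b26
  row 3: a1 a2 a3 a4 b35 a6
Rows 1 and 2 agree on X2; apply X2→X5 and equate their X5 entries.
Rows 1 and 3 agree on X2; apply X2→X5 and equate their X5 entries.
Row 3 is now all distinguished symbols — the join is lossless.

Yes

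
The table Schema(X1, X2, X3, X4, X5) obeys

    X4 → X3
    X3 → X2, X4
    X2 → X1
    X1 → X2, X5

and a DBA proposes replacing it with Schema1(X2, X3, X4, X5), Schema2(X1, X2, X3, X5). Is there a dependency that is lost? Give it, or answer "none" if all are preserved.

X4 → X3 lies within Schema1.
X3 → X2, X4 lies within Schema1.
X2 → X1 lies within Schema2.
X1 → X2, X5 lies within Schema2.
Every dependency is enforceable on the fragments, so the decomposition is dependency-preserving.

none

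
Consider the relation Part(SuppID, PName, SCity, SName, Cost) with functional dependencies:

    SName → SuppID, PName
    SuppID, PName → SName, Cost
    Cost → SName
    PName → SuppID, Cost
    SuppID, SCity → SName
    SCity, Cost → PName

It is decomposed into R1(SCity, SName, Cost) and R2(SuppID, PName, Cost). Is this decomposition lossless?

Common attributes: R1 ∩ R2 = {Cost}.
Closure of {Cost}: Cost → SName applies, adding SName; SName → SuppID, PName applies, adding SuppID, PName. So (Cost)⁺ = {SuppID, PName, SName, Cost}.
This closure contains every attribute of R2, so R1 ∩ R2 → R2. The join is lossless.

Yes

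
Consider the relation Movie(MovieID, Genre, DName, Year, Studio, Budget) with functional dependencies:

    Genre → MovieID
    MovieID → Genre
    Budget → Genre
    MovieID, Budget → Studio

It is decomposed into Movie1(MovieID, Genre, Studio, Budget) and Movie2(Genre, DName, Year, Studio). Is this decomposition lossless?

Common attributes: Movie1 ∩ Movie2 = {Genre, Studio}.
Closure of {Genre, Studio}: Genre → MovieID applies, adding MovieID. So (Genre, Studio)⁺ = {MovieID, Genre, Studio}.
The closure contains neither all of Movie1 = {MovieID, Genre, Studio, Budget} nor all of Movie2 = {Genre, DName, Year, Studio}, so the common attributes are not a superkey of either fragment. The join is lossy.

No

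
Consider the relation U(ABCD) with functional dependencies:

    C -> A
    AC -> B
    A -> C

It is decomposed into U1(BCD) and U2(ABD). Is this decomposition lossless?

No

Common attributes: U1 ∩ U2 = {BD}.
No dependency enlarges {BD}, so (BD)⁺ = {BD}.
The closure contains neither all of U1 = {BCD} nor all of U2 = {ABD}, so the common attributes are not a superkey of either fragment. The join is lossy.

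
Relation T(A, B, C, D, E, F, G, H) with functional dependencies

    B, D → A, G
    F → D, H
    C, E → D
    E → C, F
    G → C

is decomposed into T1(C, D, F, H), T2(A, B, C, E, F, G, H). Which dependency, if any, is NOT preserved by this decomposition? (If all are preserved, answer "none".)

B, D → A, G

Check B, D → A, G: no single fragment contains all of {A, B, D, G}, and the restricted closure of {B, D} across the fragments never reaches {A, G}.
F → D, H is preserved.
C, E → D is preserved.
E → C, F is preserved.
G → C is preserved.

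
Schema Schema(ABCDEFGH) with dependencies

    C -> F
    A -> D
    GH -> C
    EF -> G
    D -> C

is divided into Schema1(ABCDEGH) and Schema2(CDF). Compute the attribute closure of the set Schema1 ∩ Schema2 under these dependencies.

CDF

Schema1 ∩ Schema2 = {CD}.
C → F applies, adding F
Closure: {CDF}.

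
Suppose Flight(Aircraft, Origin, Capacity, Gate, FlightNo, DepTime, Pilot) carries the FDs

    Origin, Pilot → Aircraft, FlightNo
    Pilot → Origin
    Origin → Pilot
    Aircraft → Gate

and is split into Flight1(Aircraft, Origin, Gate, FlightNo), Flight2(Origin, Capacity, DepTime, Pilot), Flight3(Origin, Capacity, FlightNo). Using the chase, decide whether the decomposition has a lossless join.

Chase test. Columns are Aircraft, Origin, Capacity, Gate, FlightNo, DepTime, Pilot; row i has aⱼ where attribute j ∈ Flighti, else bᵢⱼ.
Initial tableau (one row per fragment):
  row 1: a1 a2 b13 a4 a5 b16 b17
  row 2: b21 a2 a3 b24 b25 a6 a7
  row 3: b31 a2 a3 b34 a5 b36 b37
Rows 1 and 2 agree on Origin; apply Origin→Pilot and equate their Pilot entries.
Rows 1 and 3 agree on Origin; apply Origin→Pilot and equate their Pilot entries.
Rows 1 and 2 agree on Origin, Pilot; apply Origin, Pilot→Aircraft, FlightNo and equate their Aircraft, FlightNo entries.
Rows 1 and 3 agree on Origin, Pilot; apply Origin, Pilot→Aircraft, FlightNo and equate their Aircraft, FlightNo entries.
Rows 1 and 2 agree on Aircraft; apply Aircraft→Gate and equate their Gate entries.
Rows 1 and 3 agree on Aircraft; apply Aircraft→Gate and equate their Gate entries.
Row 2 is now all distinguished symbols — the join is lossless.

Yes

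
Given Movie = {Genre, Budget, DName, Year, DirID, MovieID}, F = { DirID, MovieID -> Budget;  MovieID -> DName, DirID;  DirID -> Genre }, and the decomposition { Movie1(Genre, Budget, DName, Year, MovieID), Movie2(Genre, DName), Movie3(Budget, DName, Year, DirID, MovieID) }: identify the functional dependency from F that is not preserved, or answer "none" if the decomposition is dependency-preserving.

DirID -> Genre

Check DirID → Genre: no single fragment contains all of {Genre, DirID}, and the restricted closure of {DirID} across the fragments never reaches {Genre}.
DirID, MovieID → Budget is preserved.
MovieID → DName, DirID is preserved.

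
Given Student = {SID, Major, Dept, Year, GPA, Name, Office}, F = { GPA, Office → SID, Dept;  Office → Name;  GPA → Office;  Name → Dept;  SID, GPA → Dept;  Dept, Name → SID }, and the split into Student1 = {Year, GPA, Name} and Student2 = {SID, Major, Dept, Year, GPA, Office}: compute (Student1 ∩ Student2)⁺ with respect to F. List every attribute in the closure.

SID, Dept, Year, GPA, Name, Office

Student1 ∩ Student2 = {Year, GPA}.
GPA → Office applies, adding Office
GPA, Office → SID, Dept applies, adding SID, Dept
Office → Name applies, adding Name
Closure: {SID, Dept, Year, GPA, Name, Office}.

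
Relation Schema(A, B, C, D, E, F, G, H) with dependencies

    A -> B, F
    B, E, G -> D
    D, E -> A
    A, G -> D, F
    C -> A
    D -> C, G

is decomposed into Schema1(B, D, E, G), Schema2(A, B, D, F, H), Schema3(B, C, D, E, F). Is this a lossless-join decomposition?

No

Chase test. Columns are A, B, C, D, E, F, G, H; row i has aⱼ where attribute j ∈ Schemai, else bᵢⱼ.
Initial tableau (one row per fragment):
  row 1: b11 a2 b13 a4 a5 b16 a7 b18
  row 2: a1 a2 b23 a4 b25 a6 b27 a8
  row 3: b31 a2 a3 a4 a5 a6 b37 b38
Rows 1 and 3 agree on D, E; apply D, E→A and equate their A entries.
Rows 1 and 2 agree on D; apply D→C, G and equate their C, G entries.
Rows 1 and 3 agree on D; apply D→C, G and equate their C, G entries.
Rows 1 and 3 agree on A; apply A→B, F and equate their B, F entries.
Rows 1 and 2 agree on C; apply C→A and equate their A entries.
No row becomes fully distinguished — the join is lossy.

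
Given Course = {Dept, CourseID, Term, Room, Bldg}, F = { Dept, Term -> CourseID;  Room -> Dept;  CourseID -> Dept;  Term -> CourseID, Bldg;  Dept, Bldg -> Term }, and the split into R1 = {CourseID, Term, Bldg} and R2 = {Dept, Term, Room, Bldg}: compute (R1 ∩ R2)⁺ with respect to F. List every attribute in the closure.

Dept, CourseID, Term, Bldg

R1 ∩ R2 = {Term, Bldg}.
Term → CourseID, Bldg applies, adding CourseID
CourseID → Dept applies, adding Dept
Closure: {Dept, CourseID, Term, Bldg}.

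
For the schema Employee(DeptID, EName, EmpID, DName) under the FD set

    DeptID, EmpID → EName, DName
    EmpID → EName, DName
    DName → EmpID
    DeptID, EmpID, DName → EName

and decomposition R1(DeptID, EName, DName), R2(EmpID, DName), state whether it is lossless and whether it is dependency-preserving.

Lossless test: (DName)⁺ = {EName, EmpID, DName}, which contains all of one fragment — lossless.
Dependency preservation: DeptID, EmpID → EName, DName; EmpID → EName, DName; DeptID, EmpID, DName → EName are not contained in any single fragment, but the restricted closure of each left-hand side across the fragments still reaches the right-hand side; the remaining FDs each lie inside some fragment. All dependencies are preserved.

lossless and dependency-preserving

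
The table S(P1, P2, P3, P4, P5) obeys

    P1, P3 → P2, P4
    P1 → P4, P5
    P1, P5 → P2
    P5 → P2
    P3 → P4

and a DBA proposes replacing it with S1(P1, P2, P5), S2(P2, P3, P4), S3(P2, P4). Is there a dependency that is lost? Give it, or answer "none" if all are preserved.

P1 → P4, P5

Check P1 → P4, P5: no single fragment contains all of {P1, P4, P5}, and the restricted closure of {P1} across the fragments never reaches {P4, P5}.
P1, P3 → P2, P4 is preserved.
P1, P5 → P2 is preserved.
P5 → P2 is preserved.
P3 → P4 is preserved.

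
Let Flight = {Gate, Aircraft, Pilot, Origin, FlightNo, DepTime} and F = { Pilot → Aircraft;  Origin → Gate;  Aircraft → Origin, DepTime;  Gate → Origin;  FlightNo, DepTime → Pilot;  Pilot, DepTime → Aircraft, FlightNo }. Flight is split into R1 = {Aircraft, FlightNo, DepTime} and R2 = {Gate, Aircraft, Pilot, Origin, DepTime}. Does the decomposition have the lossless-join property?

No

Common attributes: R1 ∩ R2 = {Aircraft, DepTime}.
Closure of {Aircraft, DepTime}: Aircraft → Origin, DepTime applies, adding Origin; Origin → Gate applies, adding Gate. So (Aircraft, DepTime)⁺ = {Gate, Aircraft, Origin, DepTime}.
The closure contains neither all of R1 = {Aircraft, FlightNo, DepTime} nor all of R2 = {Gate, Aircraft, Pilot, Origin, DepTime}, so the common attributes are not a superkey of either fragment. The join is lossy.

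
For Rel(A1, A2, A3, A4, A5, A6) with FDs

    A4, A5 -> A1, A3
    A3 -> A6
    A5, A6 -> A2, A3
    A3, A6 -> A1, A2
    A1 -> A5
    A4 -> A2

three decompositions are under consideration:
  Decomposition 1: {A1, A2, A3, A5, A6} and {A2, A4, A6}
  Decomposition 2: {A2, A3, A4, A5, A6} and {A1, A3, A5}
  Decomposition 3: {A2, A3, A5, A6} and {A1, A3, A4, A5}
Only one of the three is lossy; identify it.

Decomposition 1: common = {A2, A6}, closure = {A2, A6} → lossy.
Decomposition 2: common = {A3, A5}, closure = {A1, A2, A3, A5, A6} → lossless.
Decomposition 3: common = {A3, A5}, closure = {A1, A2, A3, A5, A6} → lossless.

Decomposition 1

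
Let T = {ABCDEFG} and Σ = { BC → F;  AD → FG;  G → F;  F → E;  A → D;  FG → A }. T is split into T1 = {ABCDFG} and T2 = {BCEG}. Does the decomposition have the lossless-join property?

Yes

Common attributes: T1 ∩ T2 = {BCG}.
Closure of {BCG}: BC → F applies, adding F; F → E applies, adding E; FG → A applies, adding A; A → D applies, adding D. So (BCG)⁺ = {ABCDEFG}.
This closure contains every attribute of T1, so T1 ∩ T2 → T1. The join is lossless.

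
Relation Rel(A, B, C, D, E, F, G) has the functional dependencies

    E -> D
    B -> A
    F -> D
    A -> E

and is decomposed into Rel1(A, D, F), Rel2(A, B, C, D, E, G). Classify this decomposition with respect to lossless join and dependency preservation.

lossy but dependency-preserving

Lossless test: (A, D)⁺ = {A, D, E}, which is a superkey of neither fragment — lossy.
Dependency preservation: every FD's attributes lie within a single fragment, so each can be enforced locally — preserved.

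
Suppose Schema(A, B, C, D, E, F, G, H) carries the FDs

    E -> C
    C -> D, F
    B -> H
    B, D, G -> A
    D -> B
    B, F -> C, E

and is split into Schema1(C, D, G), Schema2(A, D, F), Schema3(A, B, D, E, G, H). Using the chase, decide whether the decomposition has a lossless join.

No

Chase test. Columns are A, B, C, D, E, F, G, H; row i has aⱼ where attribute j ∈ Schemai, else bᵢⱼ.
Initial tableau (one row per fragment):
  row 1: b11 b12 a3 a4 b15 b16 a7 b18
  row 2: a1 b22 b23 a4 b25 a6 b27 b28
  row 3: a1 a2 b33 a4 a5 b36 a7 a8
Rows 1 and 2 agree on D; apply D→B and equate their B entries.
Rows 1 and 3 agree on D; apply D→B and equate their B entries.
Rows 1 and 2 agree on B; apply B→H and equate their H entries.
Rows 1 and 3 agree on B; apply B→H and equate their H entries.
Rows 1 and 3 agree on B, D, G; apply B, D, G→A and equate their A entries.
No row becomes fully distinguished — the join is lossy.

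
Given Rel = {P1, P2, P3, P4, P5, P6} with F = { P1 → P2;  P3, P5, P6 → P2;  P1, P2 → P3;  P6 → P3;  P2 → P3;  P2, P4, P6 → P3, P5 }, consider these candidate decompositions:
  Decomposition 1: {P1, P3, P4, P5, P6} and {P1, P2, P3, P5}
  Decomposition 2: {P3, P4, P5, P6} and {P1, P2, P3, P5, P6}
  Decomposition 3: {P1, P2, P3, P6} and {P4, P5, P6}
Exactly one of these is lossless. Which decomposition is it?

Decomposition 1: common = {P1, P3, P5}, closure = {P1, P2, P3, P5} → lossless.
Decomposition 2: common = {P3, P5, P6}, closure = {P2, P3, P5, P6} → lossy.
Decomposition 3: common = {P6}, closure = {P3, P6} → lossy.

Decomposition 1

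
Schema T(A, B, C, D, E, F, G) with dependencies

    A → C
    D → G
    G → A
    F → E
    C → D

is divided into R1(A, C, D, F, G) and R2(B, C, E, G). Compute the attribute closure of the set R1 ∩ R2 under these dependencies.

R1 ∩ R2 = {C, G}.
G → A applies, adding A
C → D applies, adding D
Closure: {A, C, D, G}.

A, C, D, G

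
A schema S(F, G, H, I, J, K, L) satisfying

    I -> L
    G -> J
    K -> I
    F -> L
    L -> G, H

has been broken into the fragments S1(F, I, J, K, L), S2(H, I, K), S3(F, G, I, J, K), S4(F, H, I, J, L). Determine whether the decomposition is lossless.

Chase test. Columns are F, G, H, I, J, K, L; row i has aⱼ where attribute j ∈ Si, else bᵢⱼ.
Initial tableau (one row per fragment):
  row 1: a1 b12 b13 a4 a5 a6 a7
  row 2: b21 b22 a3 a4 b25 a6 b27
  row 3: a1 a2 b33 a4 a5 a6 b37
  row 4: a1 b42 a3 a4 a5 b46 a7
Rows 1 and 2 agree on I; apply I→L and equate their L entries.
Rows 1 and 3 agree on I; apply I→L and equate their L entries.
Rows 1 and 2 agree on L; apply L→G, H and equate their G, H entries.
Rows 1 and 3 agree on L; apply L→G, H and equate their G, H entries.
Rows 1 and 4 agree on L; apply L→G, H and equate their G, H entries.
Rows 1 and 2 agree on G; apply G→J and equate their J entries.
Row 1 is now all distinguished symbols — the join is lossless.

Yes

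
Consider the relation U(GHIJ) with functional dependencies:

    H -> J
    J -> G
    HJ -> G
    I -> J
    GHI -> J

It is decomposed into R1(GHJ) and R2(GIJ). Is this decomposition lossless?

Common attributes: R1 ∩ R2 = {GJ}.
No dependency enlarges {GJ}, so (GJ)⁺ = {GJ}.
The closure contains neither all of R1 = {GHJ} nor all of R2 = {GIJ}, so the common attributes are not a superkey of either fragment. The join is lossy.

No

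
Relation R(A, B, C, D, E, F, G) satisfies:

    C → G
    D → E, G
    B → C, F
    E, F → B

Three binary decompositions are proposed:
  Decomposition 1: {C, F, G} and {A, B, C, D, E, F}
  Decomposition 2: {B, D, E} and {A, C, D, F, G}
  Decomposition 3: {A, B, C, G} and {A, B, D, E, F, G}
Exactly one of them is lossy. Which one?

Decomposition 2

Decomposition 1: common = {C, F}, closure = {C, F, G} → lossless.
Decomposition 2: common = {D}, closure = {D, E, G} → lossy.
Decomposition 3: common = {A, B, G}, closure = {A, B, C, F, G} → lossless.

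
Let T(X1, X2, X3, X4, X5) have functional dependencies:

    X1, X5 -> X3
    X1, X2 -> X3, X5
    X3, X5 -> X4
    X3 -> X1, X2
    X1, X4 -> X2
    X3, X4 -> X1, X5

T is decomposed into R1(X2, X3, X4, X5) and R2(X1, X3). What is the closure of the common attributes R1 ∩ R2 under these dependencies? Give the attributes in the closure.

R1 ∩ R2 = {X3}.
X3 → X1, X2 applies, adding X1, X2
X1, X2 → X3, X5 applies, adding X5
X3, X5 → X4 applies, adding X4
Closure: {X1, X2, X3, X4, X5}.

X1, X2, X3, X4, X5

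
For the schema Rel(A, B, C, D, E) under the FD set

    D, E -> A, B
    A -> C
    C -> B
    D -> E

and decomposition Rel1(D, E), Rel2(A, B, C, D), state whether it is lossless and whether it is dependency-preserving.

lossless and dependency-preserving

Lossless test: (D)⁺ = {A, B, C, D, E}, which contains all of one fragment — lossless.
Dependency preservation: D, E → A, B is not contained in any single fragment, but the restricted closure of its left-hand side across the fragments still reaches the right-hand side; the remaining FDs each lie inside some fragment. All dependencies are preserved.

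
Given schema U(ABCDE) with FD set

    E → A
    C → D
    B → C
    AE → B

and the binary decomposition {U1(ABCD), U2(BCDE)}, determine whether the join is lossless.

Common attributes: U1 ∩ U2 = {BCD}.
No dependency enlarges {BCD}, so (BCD)⁺ = {BCD}.
The closure contains neither all of U1 = {ABCD} nor all of U2 = {BCDE}, so the common attributes are not a superkey of either fragment. The join is lossy.

No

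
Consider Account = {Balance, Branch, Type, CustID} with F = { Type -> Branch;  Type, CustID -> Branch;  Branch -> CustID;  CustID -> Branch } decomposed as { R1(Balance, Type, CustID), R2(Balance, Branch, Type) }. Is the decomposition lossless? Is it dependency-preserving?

Lossless test: (Balance, Type)⁺ = {Balance, Branch, Type, CustID}, which contains all of one fragment — lossless.
Dependency preservation: the restricted closure of {Branch} across the fragments never reaches {CustID}, so Branch → CustID cannot be enforced without a join — not preserved.

lossless but not dependency-preserving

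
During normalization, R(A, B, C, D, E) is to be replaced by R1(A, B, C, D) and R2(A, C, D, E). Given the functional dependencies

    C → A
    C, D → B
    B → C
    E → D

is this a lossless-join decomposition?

Common attributes: R1 ∩ R2 = {A, C, D}.
Closure of {A, C, D}: C, D → B applies, adding B. So (A, C, D)⁺ = {A, B, C, D}.
This closure contains every attribute of R1, so R1 ∩ R2 → R1. The join is lossless.

Yes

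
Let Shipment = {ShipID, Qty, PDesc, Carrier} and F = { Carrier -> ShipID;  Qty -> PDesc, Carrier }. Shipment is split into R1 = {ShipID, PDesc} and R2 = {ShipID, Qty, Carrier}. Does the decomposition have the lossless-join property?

Common attributes: R1 ∩ R2 = {ShipID}.
No dependency enlarges {ShipID}, so (ShipID)⁺ = {ShipID}.
The closure contains neither all of R1 = {ShipID, PDesc} nor all of R2 = {ShipID, Qty, Carrier}, so the common attributes are not a superkey of either fragment. The join is lossy.

No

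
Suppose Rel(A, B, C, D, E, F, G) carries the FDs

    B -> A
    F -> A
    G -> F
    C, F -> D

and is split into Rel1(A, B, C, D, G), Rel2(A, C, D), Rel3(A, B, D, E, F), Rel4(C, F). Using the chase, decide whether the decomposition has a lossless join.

No

Chase test. Columns are A, B, C, D, E, F, G; row i has aⱼ where attribute j ∈ Reli, else bᵢⱼ.
Initial tableau (one row per fragment):
  row 1: a1 a2 a3 a4 b15 b16 a7
  row 2: a1 b22 a3 a4 b25 b26 b27
  row 3: a1 a2 b33 a4 a5 a6 b37
  row 4: b41 b42 a3 b44 b45 a6 b47
Rows 3 and 4 agree on F; apply F→A and equate their A entries.
No row becomes fully distinguished — the join is lossy.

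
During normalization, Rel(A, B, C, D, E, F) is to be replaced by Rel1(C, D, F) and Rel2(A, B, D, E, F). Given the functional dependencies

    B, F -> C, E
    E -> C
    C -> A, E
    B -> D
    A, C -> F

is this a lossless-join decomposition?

Common attributes: Rel1 ∩ Rel2 = {D, F}.
No dependency enlarges {D, F}, so (D, F)⁺ = {D, F}.
The closure contains neither all of Rel1 = {C, D, F} nor all of Rel2 = {A, B, D, E, F}, so the common attributes are not a superkey of either fragment. The join is lossy.

No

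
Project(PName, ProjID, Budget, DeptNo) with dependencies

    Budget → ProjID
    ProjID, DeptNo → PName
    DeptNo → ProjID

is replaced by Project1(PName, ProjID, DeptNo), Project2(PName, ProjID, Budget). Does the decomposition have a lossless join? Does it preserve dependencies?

lossy but dependency-preserving

Lossless test: (PName, ProjID)⁺ = {PName, ProjID}, which is a superkey of neither fragment — lossy.
Dependency preservation: every FD's attributes lie within a single fragment, so each can be enforced locally — preserved.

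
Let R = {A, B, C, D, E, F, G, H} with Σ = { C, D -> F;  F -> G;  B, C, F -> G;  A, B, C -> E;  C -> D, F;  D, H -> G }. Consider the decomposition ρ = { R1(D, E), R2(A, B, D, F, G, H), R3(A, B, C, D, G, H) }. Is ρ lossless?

Chase test. Columns are A, B, C, D, E, F, G, H; row i has aⱼ where attribute j ∈ Ri, else bᵢⱼ.
Initial tableau (one row per fragment):
  row 1: b11 b12 b13 a4 a5 b16 b17 b18
  row 2: a1 a2 b23 a4 b25 a6 a7 a8
  row 3: a1 a2 a3 a4 b35 b36 a7 a8
No row becomes fully distinguished — the join is lossy.

No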